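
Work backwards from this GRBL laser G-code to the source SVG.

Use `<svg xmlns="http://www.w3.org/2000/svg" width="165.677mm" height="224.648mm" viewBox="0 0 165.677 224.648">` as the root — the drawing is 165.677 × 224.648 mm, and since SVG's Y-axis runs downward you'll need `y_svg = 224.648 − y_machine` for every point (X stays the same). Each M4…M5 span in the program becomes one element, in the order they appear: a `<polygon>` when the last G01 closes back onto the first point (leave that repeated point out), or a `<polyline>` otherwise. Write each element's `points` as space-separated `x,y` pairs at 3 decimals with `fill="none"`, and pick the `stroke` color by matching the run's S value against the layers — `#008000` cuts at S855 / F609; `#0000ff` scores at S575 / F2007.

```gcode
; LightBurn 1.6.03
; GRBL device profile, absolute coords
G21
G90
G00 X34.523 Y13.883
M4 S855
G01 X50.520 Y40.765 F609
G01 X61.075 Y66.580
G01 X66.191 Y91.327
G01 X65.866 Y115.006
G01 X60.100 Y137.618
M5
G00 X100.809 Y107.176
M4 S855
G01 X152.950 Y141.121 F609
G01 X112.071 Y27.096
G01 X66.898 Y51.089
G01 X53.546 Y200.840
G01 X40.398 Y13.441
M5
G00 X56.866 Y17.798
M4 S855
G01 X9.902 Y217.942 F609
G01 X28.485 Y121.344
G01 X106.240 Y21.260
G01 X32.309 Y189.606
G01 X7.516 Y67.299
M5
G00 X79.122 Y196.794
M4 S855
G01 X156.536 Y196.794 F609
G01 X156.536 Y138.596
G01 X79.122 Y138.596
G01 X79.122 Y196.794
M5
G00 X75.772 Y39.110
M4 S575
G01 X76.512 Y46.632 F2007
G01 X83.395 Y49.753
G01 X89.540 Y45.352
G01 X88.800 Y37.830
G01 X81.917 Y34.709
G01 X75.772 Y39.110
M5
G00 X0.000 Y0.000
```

<svg xmlns="http://www.w3.org/2000/svg" width="165.677mm" height="224.648mm" viewBox="0 0 165.677 224.648">
  <polyline points="34.523,210.765 50.520,183.883 61.075,158.068 66.191,133.321 65.866,109.642 60.100,87.030" fill="none" stroke="#008000"/>
  <polyline points="100.809,117.472 152.950,83.527 112.071,197.552 66.898,173.559 53.546,23.808 40.398,211.207" fill="none" stroke="#008000"/>
  <polyline points="56.866,206.850 9.902,6.706 28.485,103.304 106.240,203.388 32.309,35.042 7.516,157.349" fill="none" stroke="#008000"/>
  <polygon points="79.122,27.854 156.536,27.854 156.536,86.052 79.122,86.052" fill="none" stroke="#008000"/>
  <polygon points="75.772,185.538 76.512,178.016 83.395,174.895 89.540,179.296 88.800,186.818 81.917,189.939" fill="none" stroke="#0000ff"/>
</svg>

Each laser-on run becomes one SVG element. Flip Y back into SVG space with y_svg = 224.648 − y_machine.

Run 1: S855 ⇒ cut layer `#008000`. The run is open, so emit a `<polyline>` with points (Y-flipped): 34.523,210.765 50.520,183.883 61.075,158.068 66.191,133.321 65.866,109.642 60.100,87.030.

Run 2: S855 ⇒ cut layer `#008000`. The run is open, so emit a `<polyline>` with points (Y-flipped): 100.809,117.472 152.950,83.527 112.071,197.552 66.898,173.559 53.546,23.808 40.398,211.207.

Run 3: S855 ⇒ cut layer `#008000`. The run is open, so emit a `<polyline>` with points (Y-flipped): 56.866,206.850 9.902,6.706 28.485,103.304 106.240,203.388 32.309,35.042 7.516,157.349.

Run 4: S855 ⇒ cut layer `#008000`. The run returns to its start, so emit a `<polygon>` with points (Y-flipped): 79.122,27.854 156.536,27.854 156.536,86.052 79.122,86.052.

Run 5: the run's S575 means `#0000ff` (score). The run returns to its start, so emit a `<polygon>` with points (Y-flipped): 75.772,185.538 76.512,178.016 83.395,174.895 89.540,179.296 88.800,186.818 81.917,189.939.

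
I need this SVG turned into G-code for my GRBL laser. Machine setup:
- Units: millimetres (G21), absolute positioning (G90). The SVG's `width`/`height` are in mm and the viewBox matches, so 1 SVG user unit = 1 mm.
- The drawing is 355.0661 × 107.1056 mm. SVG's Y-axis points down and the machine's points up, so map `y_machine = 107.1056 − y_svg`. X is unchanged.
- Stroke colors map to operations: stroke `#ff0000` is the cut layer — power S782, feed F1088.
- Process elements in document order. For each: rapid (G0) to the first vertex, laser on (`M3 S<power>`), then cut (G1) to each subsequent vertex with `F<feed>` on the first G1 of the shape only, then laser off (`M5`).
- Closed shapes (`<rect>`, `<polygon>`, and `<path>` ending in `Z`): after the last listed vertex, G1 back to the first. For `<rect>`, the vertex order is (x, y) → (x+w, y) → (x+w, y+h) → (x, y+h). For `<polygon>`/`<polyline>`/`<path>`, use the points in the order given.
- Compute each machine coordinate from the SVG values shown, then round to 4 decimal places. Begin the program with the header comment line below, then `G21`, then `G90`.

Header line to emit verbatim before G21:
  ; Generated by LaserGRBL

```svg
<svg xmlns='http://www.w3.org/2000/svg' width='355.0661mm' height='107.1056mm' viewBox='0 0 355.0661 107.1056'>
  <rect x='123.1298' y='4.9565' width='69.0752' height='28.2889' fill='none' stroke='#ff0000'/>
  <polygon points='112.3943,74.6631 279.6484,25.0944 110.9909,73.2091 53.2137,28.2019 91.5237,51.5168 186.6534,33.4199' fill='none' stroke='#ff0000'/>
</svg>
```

1 u = 1 mm; y_m = 107.1056 − y.

[1] `<rect>` rectangle, #ff0000→cut S782 F1088: (123.1298,102.1491) → (192.2050,102.1491) → (192.2050,73.8602) → (123.1298,73.8602) → (123.1298,102.1491) (closed)

[2] `<polygon>` closed polygon, #ff0000→cut S782 F1088: (112.3943,32.4425) → (279.6484,82.0112) → (110.9909,33.8965) → (53.2137,78.9037) → (91.5237,55.5888) → (186.6534,73.6857) → (112.3943,32.4425) (closed)

; Generated by LaserGRBL
G21
G90
G0 X123.1298 Y102.1491
M3 S782
G1 X192.2050 Y102.1491 F1088
G1 X192.2050 Y73.8602
G1 X123.1298 Y73.8602
G1 X123.1298 Y102.1491
M5
G0 X112.3943 Y32.4425
M3 S782
G1 X279.6484 Y82.0112 F1088
G1 X110.9909 Y33.8965
G1 X53.2137 Y78.9037
G1 X91.5237 Y55.5888
G1 X186.6534 Y73.6857
G1 X112.3943 Y32.4425
M5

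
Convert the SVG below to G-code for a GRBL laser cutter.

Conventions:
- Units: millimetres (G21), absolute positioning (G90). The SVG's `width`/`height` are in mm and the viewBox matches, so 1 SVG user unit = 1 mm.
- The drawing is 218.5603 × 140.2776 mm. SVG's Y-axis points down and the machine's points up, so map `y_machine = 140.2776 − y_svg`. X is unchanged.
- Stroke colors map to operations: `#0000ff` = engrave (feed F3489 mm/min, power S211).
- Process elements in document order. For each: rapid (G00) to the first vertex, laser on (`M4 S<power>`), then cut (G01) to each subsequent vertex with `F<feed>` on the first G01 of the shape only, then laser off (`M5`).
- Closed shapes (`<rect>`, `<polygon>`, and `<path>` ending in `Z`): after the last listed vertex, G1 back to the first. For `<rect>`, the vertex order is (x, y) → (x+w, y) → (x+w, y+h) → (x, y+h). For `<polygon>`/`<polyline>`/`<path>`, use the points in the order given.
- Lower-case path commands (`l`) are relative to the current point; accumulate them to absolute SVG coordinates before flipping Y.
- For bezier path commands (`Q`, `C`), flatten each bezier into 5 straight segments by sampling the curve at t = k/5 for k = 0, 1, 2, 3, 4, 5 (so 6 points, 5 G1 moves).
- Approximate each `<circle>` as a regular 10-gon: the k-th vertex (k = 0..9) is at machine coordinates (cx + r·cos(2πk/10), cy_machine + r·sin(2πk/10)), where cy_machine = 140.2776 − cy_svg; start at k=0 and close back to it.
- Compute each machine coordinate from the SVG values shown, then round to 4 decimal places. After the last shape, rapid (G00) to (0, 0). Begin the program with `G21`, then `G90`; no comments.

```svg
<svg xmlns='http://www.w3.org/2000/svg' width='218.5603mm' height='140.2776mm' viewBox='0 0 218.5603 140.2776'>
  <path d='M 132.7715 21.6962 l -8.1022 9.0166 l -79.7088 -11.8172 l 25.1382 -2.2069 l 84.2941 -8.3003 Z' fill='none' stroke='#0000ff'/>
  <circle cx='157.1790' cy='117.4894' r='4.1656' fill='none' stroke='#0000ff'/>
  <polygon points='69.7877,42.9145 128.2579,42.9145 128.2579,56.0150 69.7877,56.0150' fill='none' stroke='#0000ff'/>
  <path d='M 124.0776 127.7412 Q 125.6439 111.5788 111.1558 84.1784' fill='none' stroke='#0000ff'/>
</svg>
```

Since the viewBox matches the mm dimensions, user units are millimetres directly. The only transform is the Y-flip y_m = 140.2776 − y_svg.

Shape 1 is a closed polygon drawn with `<path>`. Its stroke #0000ff means engrave at S211, F3489. After flipping Y the toolpath is (132.7715,118.5814) → (124.6693,109.5648) → (44.9605,121.3820) → (70.0987,123.5889) → (154.3928,131.8892) → (132.7715,118.5814), returning to the start.

Shape 2 is a circle drawn with `<circle>`. Its stroke #0000ff means engrave at S211, F3489. After flipping Y the toolpath is (161.3446,22.7882) → (160.5490,25.2367) → (158.4662,26.7499) → (155.8918,26.7499) → (153.8090,25.2367) → (153.0134,22.7882) → (153.8090,20.3397) → (155.8918,18.8265) → (158.4662,18.8265) → (160.5490,20.3397) → (161.3446,22.7882), returning to the start.

Shape 3 is a rectangle drawn with `<polygon>`. Its stroke #0000ff means engrave at S211, F3489. After flipping Y the toolpath is (69.7877,97.3631) → (128.2579,97.3631) → (128.2579,84.2626) → (69.7877,84.2626) → (69.7877,97.3631), returning to the start.

Shape 4 is a quadratic bezier drawn with `<path>`. Its stroke #0000ff means engrave at S211, F3489. After flipping Y the toolpath is (124.0776,12.5364) → (124.0619,19.4509) → (122.7619,27.2644) → (120.1776,35.9770) → (116.3089,45.5886) → (111.1558,56.0992).

G21
G90
G00 X132.7715 Y118.5814
M4 S211
G01 X124.6693 Y109.5648 F3489
G01 X44.9605 Y121.3820
G01 X70.0987 Y123.5889
G01 X154.3928 Y131.8892
G01 X132.7715 Y118.5814
M5
G00 X161.3446 Y22.7882
M4 S211
G01 X160.5490 Y25.2367 F3489
G01 X158.4662 Y26.7499
G01 X155.8918 Y26.7499
G01 X153.8090 Y25.2367
G01 X153.0134 Y22.7882
G01 X153.8090 Y20.3397
G01 X155.8918 Y18.8265
G01 X158.4662 Y18.8265
G01 X160.5490 Y20.3397
G01 X161.3446 Y22.7882
M5
G00 X69.7877 Y97.3631
M4 S211
G01 X128.2579 Y97.3631 F3489
G01 X128.2579 Y84.2626
G01 X69.7877 Y84.2626
G01 X69.7877 Y97.3631
M5
G00 X124.0776 Y12.5364
M4 S211
G01 X124.0619 Y19.4509 F3489
G01 X122.7619 Y27.2644
G01 X120.1776 Y35.9770
G01 X116.3089 Y45.5886
G01 X111.1558 Y56.0992
M5
G00 X0.0000 Y0.0000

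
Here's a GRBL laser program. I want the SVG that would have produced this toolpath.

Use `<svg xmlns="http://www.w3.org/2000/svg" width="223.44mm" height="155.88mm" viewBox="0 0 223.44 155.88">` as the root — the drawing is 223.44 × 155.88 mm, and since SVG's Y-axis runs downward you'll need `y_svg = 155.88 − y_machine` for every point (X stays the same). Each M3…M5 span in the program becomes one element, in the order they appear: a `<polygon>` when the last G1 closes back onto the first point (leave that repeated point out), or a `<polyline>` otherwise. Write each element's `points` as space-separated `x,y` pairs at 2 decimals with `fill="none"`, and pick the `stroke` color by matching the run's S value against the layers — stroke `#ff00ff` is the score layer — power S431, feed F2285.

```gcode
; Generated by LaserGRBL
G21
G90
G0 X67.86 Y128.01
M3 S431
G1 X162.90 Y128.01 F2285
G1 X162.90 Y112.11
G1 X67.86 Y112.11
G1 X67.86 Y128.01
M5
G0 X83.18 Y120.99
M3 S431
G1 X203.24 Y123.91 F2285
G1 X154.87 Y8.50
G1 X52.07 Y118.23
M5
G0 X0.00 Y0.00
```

Machine Y-up, SVG Y-down with viewBox height 155.88, so y_svg = 155.88 − y_machine; X carries over. Every run uses S431, so all elements get stroke `#ff00ff` (score).

Run 1: The run returns to its start, so emit a `<polygon>` with points (Y-flipped): 67.86,27.87 162.90,27.87 162.90,43.77 67.86,43.77.

Run 2: The run is open, so emit a `<polyline>` with points (Y-flipped): 83.18,34.89 203.24,31.97 154.87,147.38 52.07,37.65.

<svg xmlns="http://www.w3.org/2000/svg" width="223.44mm" height="155.88mm" viewBox="0 0 223.44 155.88">
  <polygon points="67.86,27.87 162.90,27.87 162.90,43.77 67.86,43.77" fill="none" stroke="#ff00ff"/>
  <polyline points="83.18,34.89 203.24,31.97 154.87,147.38 52.07,37.65" fill="none" stroke="#ff00ff"/>
</svg>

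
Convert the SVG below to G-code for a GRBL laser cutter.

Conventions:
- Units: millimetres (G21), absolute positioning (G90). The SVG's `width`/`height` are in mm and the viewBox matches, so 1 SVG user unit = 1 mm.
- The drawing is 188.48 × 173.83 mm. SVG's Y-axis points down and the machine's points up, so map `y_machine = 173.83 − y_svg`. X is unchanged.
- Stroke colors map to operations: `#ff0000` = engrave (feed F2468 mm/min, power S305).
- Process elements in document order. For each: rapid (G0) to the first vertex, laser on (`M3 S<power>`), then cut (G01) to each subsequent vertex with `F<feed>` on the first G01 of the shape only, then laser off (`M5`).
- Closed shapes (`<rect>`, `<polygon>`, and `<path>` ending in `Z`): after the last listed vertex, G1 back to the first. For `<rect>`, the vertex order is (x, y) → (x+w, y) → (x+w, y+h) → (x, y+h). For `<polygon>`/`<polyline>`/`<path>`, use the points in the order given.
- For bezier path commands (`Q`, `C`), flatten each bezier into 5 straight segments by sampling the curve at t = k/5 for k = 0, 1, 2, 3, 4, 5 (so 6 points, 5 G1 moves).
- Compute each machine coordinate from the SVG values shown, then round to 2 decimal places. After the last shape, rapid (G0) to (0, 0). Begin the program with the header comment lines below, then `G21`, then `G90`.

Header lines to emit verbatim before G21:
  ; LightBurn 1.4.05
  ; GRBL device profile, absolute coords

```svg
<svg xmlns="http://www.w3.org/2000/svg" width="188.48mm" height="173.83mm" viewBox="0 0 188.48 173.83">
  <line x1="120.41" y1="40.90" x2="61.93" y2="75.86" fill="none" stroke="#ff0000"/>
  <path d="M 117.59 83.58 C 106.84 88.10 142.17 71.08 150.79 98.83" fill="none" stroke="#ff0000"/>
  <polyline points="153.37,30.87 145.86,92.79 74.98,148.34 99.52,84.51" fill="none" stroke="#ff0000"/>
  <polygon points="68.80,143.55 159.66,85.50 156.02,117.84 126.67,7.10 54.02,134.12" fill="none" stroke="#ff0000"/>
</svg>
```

1 u = 1 mm; y_m = 173.83 − y.

[1] `<line>` line segment, #ff0000→engrave S305 F2468: (120.41,132.93) → (61.93,97.97)

[2] `<path>` cubic bezier, #ff0000→engrave S305 F2468: (117.59,90.25) → (116.09,89.59) → (122.15,90.92) → (132.28,91.05) → (143.00,86.81) → (150.79,75.00)

[3] `<polyline>` open polyline, #ff0000→engrave S305 F2468: (153.37,142.96) → (145.86,81.04) → (74.98,25.49) → (99.52,89.32)

[4] `<polygon>` closed polygon, #ff0000→engrave S305 F2468: (68.80,30.28) → (159.66,88.33) → (156.02,55.99) → (126.67,166.73) → (54.02,39.71) → (68.80,30.28) (closed)

; LightBurn 1.4.05
; GRBL device profile, absolute coords
G21
G90
G0 X120.41 Y132.93
M3 S305
G01 X61.93 Y97.97 F2468
M5
G0 X117.59 Y90.25
M3 S305
G01 X116.09 Y89.59 F2468
G01 X122.15 Y90.92
G01 X132.28 Y91.05
G01 X143.00 Y86.81
G01 X150.79 Y75.00
M5
G0 X153.37 Y142.96
M3 S305
G01 X145.86 Y81.04 F2468
G01 X74.98 Y25.49
G01 X99.52 Y89.32
M5
G0 X68.80 Y30.28
M3 S305
G01 X159.66 Y88.33 F2468
G01 X156.02 Y55.99
G01 X126.67 Y166.73
G01 X54.02 Y39.71
G01 X68.80 Y30.28
M5
G0 X0.00 Y0.00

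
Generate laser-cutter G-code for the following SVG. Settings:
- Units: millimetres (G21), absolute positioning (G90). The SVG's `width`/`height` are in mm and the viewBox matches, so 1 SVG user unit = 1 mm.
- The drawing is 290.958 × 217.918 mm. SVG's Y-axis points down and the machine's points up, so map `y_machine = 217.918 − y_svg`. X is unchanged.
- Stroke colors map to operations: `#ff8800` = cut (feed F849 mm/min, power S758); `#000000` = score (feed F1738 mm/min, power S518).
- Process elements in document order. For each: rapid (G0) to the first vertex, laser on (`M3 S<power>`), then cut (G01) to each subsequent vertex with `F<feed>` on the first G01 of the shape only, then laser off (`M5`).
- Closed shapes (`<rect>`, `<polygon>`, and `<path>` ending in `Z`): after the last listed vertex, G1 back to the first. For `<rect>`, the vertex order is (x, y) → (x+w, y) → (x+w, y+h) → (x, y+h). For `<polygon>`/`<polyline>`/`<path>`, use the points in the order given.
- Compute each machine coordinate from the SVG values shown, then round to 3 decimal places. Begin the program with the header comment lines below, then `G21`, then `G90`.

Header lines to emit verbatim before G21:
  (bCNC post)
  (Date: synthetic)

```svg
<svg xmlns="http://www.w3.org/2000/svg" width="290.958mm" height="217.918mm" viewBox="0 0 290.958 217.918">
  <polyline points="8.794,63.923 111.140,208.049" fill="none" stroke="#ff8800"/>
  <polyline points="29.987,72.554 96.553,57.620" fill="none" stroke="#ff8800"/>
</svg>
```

(bCNC post)
(Date: synthetic)
G21
G90
G0 X8.794 Y153.995
M3 S758
G01 X111.140 Y9.869 F849
M5
G0 X29.987 Y145.364
M3 S758
G01 X96.553 Y160.298 F849
M5

viewBox `0 0 290.958 217.918` with mm width/height → 1 unit = 1 mm. Flip: y_m = 217.918 − y_svg.

**Shape 1** — `<polyline>` line segment, stroke `#ff8800` → cut (S758, F849). Machine vertices: (8.794,153.995) → (111.140,9.869). Open path.

**Shape 2** — `<polyline>` line segment, stroke `#ff8800` → cut (S758, F849). Machine vertices: (29.987,145.364) → (96.553,160.298). Open path.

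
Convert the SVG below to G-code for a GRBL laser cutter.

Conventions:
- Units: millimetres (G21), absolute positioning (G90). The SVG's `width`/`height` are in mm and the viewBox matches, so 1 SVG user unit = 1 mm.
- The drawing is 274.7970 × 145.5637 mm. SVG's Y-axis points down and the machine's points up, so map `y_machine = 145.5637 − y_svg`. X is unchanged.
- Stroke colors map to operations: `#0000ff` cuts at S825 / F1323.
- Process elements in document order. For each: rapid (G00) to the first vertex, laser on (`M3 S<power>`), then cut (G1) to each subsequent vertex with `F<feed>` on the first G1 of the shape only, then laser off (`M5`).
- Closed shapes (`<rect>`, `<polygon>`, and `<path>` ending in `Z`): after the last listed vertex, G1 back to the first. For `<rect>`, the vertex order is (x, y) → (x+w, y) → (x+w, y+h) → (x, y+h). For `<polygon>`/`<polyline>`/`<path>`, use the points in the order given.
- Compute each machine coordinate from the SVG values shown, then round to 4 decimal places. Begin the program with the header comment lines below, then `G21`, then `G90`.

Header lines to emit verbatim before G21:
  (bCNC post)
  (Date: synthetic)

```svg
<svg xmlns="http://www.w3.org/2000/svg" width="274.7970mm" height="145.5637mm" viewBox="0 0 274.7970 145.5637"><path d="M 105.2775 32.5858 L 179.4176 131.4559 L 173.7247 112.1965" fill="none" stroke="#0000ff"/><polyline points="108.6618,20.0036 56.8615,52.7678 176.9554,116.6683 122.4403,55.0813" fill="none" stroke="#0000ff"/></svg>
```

viewBox `0 0 274.7970 145.5637` with mm width/height → 1 unit = 1 mm. Flip: y_m = 145.5637 − y_svg.

**Shape 1** — `<path>` open polyline, stroke `#0000ff` → cut (S825, F1323). Machine vertices: (105.2775,112.9779) → (179.4176,14.1078) → (173.7247,33.3672). Open path.

**Shape 2** — `<polyline>` open polyline, stroke `#0000ff` → cut (S825, F1323). Machine vertices: (108.6618,125.5601) → (56.8615,92.7959) → (176.9554,28.8954) → (122.4403,90.4824). Open path.

(bCNC post)
(Date: synthetic)
G21
G90
G00 X105.2775 Y112.9779
M3 S825
G1 X179.4176 Y14.1078 F1323
G1 X173.7247 Y33.3672
M5
G00 X108.6618 Y125.5601
M3 S825
G1 X56.8615 Y92.7959 F1323
G1 X176.9554 Y28.8954
G1 X122.4403 Y90.4824
M5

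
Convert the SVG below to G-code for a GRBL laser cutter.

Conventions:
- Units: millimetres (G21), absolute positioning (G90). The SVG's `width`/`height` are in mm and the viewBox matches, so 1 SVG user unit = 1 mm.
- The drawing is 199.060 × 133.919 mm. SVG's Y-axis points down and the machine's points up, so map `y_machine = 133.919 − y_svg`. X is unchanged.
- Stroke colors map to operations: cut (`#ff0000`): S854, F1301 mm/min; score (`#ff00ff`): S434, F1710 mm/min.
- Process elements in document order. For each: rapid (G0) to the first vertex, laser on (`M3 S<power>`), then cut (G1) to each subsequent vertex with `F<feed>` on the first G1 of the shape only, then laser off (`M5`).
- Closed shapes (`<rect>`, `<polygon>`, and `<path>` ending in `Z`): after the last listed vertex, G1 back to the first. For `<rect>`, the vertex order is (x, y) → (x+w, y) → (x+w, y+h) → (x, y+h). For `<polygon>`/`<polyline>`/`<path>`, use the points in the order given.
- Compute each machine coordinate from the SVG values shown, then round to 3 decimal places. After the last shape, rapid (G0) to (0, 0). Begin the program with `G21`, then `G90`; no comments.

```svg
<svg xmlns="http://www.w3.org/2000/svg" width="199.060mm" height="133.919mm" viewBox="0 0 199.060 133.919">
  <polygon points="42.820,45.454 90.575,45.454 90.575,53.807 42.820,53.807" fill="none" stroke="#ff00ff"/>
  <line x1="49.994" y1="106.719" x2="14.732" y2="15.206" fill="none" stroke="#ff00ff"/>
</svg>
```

G21
G90
G0 X42.820 Y88.465
M3 S434
G1 X90.575 Y88.465 F1710
G1 X90.575 Y80.112
G1 X42.820 Y80.112
G1 X42.820 Y88.465
M5
G0 X49.994 Y27.200
M3 S434
G1 X14.732 Y118.713 F1710
M5
G0 X0.000 Y0.000

Since the viewBox matches the mm dimensions, user units are millimetres directly. The only transform is the Y-flip y_m = 133.919 − y_svg.

Shape 1 is a rectangle drawn with `<polygon>`. Its stroke #ff00ff means score at S434, F1710. After flipping Y the toolpath is (42.820,88.465) → (90.575,88.465) → (90.575,80.112) → (42.820,80.112) → (42.820,88.465), returning to the start.

Shape 2 is a line segment drawn with `<line>`. Its stroke #ff00ff means score at S434, F1710. After flipping Y the toolpath is (49.994,27.200) → (14.732,118.713).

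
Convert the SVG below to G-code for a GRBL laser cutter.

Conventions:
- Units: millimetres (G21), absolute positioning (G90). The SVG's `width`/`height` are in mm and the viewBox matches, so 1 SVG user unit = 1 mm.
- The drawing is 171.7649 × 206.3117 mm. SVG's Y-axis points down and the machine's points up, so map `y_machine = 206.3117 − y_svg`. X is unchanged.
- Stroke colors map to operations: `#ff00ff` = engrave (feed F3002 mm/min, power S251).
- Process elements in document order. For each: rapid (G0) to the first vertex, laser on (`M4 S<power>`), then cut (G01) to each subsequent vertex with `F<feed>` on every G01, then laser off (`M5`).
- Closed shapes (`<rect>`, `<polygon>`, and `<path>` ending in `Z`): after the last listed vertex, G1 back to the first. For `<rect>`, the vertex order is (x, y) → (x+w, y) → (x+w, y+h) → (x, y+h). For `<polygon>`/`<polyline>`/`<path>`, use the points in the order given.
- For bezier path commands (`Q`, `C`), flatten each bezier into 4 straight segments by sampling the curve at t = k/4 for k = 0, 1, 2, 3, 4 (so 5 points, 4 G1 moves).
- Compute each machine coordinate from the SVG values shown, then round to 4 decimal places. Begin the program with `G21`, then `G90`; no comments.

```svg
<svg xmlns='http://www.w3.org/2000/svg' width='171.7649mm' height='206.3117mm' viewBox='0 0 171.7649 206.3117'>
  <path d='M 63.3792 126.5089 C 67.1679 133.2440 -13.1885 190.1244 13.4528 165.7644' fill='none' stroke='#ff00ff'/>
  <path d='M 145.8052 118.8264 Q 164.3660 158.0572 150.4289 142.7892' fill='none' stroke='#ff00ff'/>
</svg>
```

G21
G90
G0 X63.3792 Y79.8028
M4 S251
G01 X53.4301 Y67.4021 F3002
G01 X29.8463 Y48.5144 F3002
G01 X10.5473 Y35.4570 F3002
G01 X13.4528 Y40.5473 F3002
M5
G0 X145.8052 Y87.4853
M4 S251
G01 X153.0545 Y71.2761 F3002
G01 X156.2415 Y61.8792 F3002
G01 X155.3663 Y59.2947 F3002
G01 X150.4289 Y63.5225 F3002
M5

viewBox `0 0 171.7649 206.3117` with mm width/height → 1 unit = 1 mm. Flip: y_m = 206.3117 − y_svg.

**Shape 1** — `<path>` cubic bezier, stroke `#ff00ff` → engrave (S251, F3002). Control points (SVG): P0=(63.3792,126.5089), P1=(67.1679,133.2440), P2=(-13.1885,190.1244), P3=(13.4528,165.7644); sampled at t=k/4. Machine vertices: (63.3792,79.8028) → (53.4301,67.4021) → (29.8463,48.5144) → (10.5473,35.4570) → (13.4528,40.5473). Open path.

**Shape 2** — `<path>` quadratic bezier, stroke `#ff00ff` → engrave (S251, F3002). Control points (SVG): P0=(145.8052,118.8264), P1=(164.3660,158.0572), P2=(150.4289,142.7892); sampled at t=k/4. Machine vertices: (145.8052,87.4853) → (153.0545,71.2761) → (156.2415,61.8792) → (155.3663,59.2947) → (150.4289,63.5225). Open path.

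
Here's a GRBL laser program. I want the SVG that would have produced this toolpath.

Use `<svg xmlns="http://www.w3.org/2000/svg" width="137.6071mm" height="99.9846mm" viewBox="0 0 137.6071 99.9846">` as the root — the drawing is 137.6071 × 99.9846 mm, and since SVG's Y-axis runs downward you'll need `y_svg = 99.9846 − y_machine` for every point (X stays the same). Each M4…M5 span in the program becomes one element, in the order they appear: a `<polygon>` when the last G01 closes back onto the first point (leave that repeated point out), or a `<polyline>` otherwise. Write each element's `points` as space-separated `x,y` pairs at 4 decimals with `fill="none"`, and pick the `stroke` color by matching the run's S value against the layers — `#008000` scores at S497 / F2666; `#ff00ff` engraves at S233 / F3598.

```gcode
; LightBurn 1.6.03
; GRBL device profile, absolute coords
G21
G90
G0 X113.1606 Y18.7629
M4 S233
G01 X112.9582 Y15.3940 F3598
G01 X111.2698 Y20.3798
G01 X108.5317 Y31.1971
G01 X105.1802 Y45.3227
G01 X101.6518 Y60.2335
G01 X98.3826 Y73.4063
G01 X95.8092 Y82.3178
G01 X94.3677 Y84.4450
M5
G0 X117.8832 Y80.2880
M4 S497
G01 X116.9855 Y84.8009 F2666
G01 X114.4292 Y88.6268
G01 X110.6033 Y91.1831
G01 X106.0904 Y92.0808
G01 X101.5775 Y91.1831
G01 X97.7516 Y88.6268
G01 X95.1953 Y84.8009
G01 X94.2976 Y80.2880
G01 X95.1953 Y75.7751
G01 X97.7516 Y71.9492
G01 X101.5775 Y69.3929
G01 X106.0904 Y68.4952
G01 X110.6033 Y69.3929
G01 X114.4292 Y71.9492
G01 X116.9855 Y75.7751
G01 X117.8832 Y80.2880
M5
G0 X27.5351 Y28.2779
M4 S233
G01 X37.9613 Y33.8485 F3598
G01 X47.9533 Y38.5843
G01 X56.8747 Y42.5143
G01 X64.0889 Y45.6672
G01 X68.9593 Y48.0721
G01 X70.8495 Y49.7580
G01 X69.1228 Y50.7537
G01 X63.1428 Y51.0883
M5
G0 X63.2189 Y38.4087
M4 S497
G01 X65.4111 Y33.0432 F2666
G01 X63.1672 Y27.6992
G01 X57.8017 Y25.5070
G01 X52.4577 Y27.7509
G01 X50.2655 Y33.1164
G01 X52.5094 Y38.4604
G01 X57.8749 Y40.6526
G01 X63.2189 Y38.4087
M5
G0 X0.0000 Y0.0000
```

<svg xmlns="http://www.w3.org/2000/svg" width="137.6071mm" height="99.9846mm" viewBox="0 0 137.6071 99.9846">
  <polyline points="113.1606,81.2217 112.9582,84.5906 111.2698,79.6048 108.5317,68.7875 105.1802,54.6619 101.6518,39.7511 98.3826,26.5783 95.8092,17.6668 94.3677,15.5396" fill="none" stroke="#ff00ff"/>
  <polygon points="117.8832,19.6966 116.9855,15.1837 114.4292,11.3578 110.6033,8.8015 106.0904,7.9038 101.5775,8.8015 97.7516,11.3578 95.1953,15.1837 94.2976,19.6966 95.1953,24.2095 97.7516,28.0354 101.5775,30.5917 106.0904,31.4894 110.6033,30.5917 114.4292,28.0354 116.9855,24.2095" fill="none" stroke="#008000"/>
  <polyline points="27.5351,71.7067 37.9613,66.1361 47.9533,61.4003 56.8747,57.4703 64.0889,54.3174 68.9593,51.9125 70.8495,50.2266 69.1228,49.2309 63.1428,48.8963" fill="none" stroke="#ff00ff"/>
  <polygon points="63.2189,61.5759 65.4111,66.9414 63.1672,72.2854 57.8017,74.4776 52.4577,72.2337 50.2655,66.8682 52.5094,61.5242 57.8749,59.3320" fill="none" stroke="#008000"/>
</svg>

y_svg = 99.9846 − y_m.

[1] S233→`#ff00ff` (engrave); open run; points: 113.1606,81.2217 112.9582,84.5906 111.2698,79.6048 108.5317,68.7875 105.1802,54.6619 101.6518,39.7511 98.3826,26.5783 95.8092,17.6668 94.3677,15.5396

[2] S497→`#008000` (score); closed run; points: 117.8832,19.6966 116.9855,15.1837 114.4292,11.3578 110.6033,8.8015 106.0904,7.9038 101.5775,8.8015 97.7516,11.3578 95.1953,15.1837 94.2976,19.6966 95.1953,24.2095 97.7516,28.0354 101.5775,30.5917 106.0904,31.4894 110.6033,30.5917 114.4292,28.0354 116.9855,24.2095

[3] S233→`#ff00ff` (engrave); open run; points: 27.5351,71.7067 37.9613,66.1361 47.9533,61.4003 56.8747,57.4703 64.0889,54.3174 68.9593,51.9125 70.8495,50.2266 69.1228,49.2309 63.1428,48.8963

[4] S497→`#008000` (score); closed run; points: 63.2189,61.5759 65.4111,66.9414 63.1672,72.2854 57.8017,74.4776 52.4577,72.2337 50.2655,66.8682 52.5094,61.5242 57.8749,59.3320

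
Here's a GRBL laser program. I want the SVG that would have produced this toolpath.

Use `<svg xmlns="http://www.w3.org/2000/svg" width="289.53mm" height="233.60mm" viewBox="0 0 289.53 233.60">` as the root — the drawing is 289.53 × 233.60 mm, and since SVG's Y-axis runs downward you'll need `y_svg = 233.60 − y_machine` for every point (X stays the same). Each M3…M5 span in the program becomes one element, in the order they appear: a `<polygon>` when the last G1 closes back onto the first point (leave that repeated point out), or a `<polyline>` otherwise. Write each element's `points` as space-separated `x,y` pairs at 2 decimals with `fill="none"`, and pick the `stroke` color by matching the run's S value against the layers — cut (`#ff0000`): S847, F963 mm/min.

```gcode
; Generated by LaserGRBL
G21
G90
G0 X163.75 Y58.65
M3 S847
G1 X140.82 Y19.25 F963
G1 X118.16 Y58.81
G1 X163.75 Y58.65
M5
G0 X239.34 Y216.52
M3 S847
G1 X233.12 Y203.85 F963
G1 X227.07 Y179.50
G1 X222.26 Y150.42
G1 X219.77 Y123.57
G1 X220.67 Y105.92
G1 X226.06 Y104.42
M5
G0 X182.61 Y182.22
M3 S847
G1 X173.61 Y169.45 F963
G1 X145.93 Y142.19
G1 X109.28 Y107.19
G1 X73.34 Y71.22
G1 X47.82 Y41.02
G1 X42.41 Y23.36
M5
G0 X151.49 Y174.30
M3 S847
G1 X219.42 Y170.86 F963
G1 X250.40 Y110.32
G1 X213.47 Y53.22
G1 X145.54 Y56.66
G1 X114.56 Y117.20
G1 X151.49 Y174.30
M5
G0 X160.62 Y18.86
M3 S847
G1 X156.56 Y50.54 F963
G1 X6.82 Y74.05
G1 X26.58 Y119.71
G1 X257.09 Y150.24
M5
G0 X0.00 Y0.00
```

y_svg = 233.60 − y_m. Every run uses S847, so all elements get stroke `#ff0000` (cut).

[1] closed run; points: 163.75,174.95 140.82,214.35 118.16,174.79

[2] open run; points: 239.34,17.08 233.12,29.75 227.07,54.10 222.26,83.18 219.77,110.03 220.67,127.68 226.06,129.18

[3] open run; points: 182.61,51.38 173.61,64.15 145.93,91.41 109.28,126.41 73.34,162.38 47.82,192.58 42.41,210.24

[4] closed run; points: 151.49,59.30 219.42,62.74 250.40,123.28 213.47,180.38 145.54,176.94 114.56,116.40

[5] open run; points: 160.62,214.74 156.56,183.06 6.82,159.55 26.58,113.89 257.09,83.36

<svg xmlns="http://www.w3.org/2000/svg" width="289.53mm" height="233.60mm" viewBox="0 0 289.53 233.60">
  <polygon points="163.75,174.95 140.82,214.35 118.16,174.79" fill="none" stroke="#ff0000"/>
  <polyline points="239.34,17.08 233.12,29.75 227.07,54.10 222.26,83.18 219.77,110.03 220.67,127.68 226.06,129.18" fill="none" stroke="#ff0000"/>
  <polyline points="182.61,51.38 173.61,64.15 145.93,91.41 109.28,126.41 73.34,162.38 47.82,192.58 42.41,210.24" fill="none" stroke="#ff0000"/>
  <polygon points="151.49,59.30 219.42,62.74 250.40,123.28 213.47,180.38 145.54,176.94 114.56,116.40" fill="none" stroke="#ff0000"/>
  <polyline points="160.62,214.74 156.56,183.06 6.82,159.55 26.58,113.89 257.09,83.36" fill="none" stroke="#ff0000"/>
</svg>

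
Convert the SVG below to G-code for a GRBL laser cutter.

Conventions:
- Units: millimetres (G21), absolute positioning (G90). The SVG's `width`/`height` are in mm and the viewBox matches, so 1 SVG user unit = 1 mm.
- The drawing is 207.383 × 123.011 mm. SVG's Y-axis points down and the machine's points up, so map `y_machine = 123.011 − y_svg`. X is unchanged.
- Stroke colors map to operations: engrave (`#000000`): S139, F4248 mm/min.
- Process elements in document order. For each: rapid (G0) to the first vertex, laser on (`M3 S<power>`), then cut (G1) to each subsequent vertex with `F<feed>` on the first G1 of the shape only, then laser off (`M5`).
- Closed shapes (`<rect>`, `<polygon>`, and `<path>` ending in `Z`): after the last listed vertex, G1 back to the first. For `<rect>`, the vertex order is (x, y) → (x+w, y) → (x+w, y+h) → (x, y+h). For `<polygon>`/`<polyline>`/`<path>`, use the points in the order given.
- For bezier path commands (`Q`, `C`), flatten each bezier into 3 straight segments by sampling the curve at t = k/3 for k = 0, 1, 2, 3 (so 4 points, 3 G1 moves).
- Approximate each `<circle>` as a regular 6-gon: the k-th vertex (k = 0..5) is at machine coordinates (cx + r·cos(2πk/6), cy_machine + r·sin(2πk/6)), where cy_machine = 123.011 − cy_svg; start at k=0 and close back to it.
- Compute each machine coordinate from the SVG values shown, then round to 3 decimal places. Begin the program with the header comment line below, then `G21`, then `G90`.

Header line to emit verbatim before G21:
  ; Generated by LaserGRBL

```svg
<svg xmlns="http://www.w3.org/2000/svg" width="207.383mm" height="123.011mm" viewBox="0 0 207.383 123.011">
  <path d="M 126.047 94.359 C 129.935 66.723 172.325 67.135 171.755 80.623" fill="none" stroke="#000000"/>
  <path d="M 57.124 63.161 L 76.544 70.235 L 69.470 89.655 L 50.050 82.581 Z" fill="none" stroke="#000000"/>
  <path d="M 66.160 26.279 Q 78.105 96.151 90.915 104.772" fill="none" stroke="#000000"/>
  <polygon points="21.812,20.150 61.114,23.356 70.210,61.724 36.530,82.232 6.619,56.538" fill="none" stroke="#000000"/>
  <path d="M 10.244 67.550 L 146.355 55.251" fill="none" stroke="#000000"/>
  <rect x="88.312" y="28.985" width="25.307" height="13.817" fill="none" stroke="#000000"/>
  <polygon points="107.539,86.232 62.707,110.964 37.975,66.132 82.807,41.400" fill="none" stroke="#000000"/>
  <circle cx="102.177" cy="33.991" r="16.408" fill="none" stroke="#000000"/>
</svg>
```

Since the viewBox matches the mm dimensions, user units are millimetres directly. The only transform is the Y-flip y_m = 123.011 − y_svg.

Shape 1 is a cubic bezier drawn with `<path>`. Its stroke #000000 means engrave at S139, F4248. After flipping Y the toolpath is (126.047,28.652) → (139.752,47.493) → (161.022,50.963) → (171.755,42.388).

Shape 2 is a regular polygon drawn with `<path>`. Its stroke #000000 means engrave at S139, F4248. After flipping Y the toolpath is (57.124,59.850) → (76.544,52.776) → (69.470,33.356) → (50.050,40.430) → (57.124,59.850), returning to the start.

Shape 3 is a quadratic bezier drawn with `<path>`. Its stroke #000000 means engrave at S139, F4248. After flipping Y the toolpath is (66.160,96.732) → (74.219,56.956) → (82.471,30.792) → (90.915,18.239).

Shape 4 is a regular polygon drawn with `<polygon>`. Its stroke #000000 means engrave at S139, F4248. After flipping Y the toolpath is (21.812,102.861) → (61.114,99.655) → (70.210,61.287) → (36.530,40.779) → (6.619,66.473) → (21.812,102.861), returning to the start.

Shape 5 is a line segment drawn with `<path>`. Its stroke #000000 means engrave at S139, F4248. After flipping Y the toolpath is (10.244,55.461) → (146.355,67.760).

Shape 6 is a rectangle drawn with `<rect>`. Its stroke #000000 means engrave at S139, F4248. After flipping Y the toolpath is (88.312,94.026) → (113.619,94.026) → (113.619,80.209) → (88.312,80.209) → (88.312,94.026), returning to the start.

Shape 7 is a regular polygon drawn with `<polygon>`. Its stroke #000000 means engrave at S139, F4248. After flipping Y the toolpath is (107.539,36.779) → (62.707,12.047) → (37.975,56.879) → (82.807,81.611) → (107.539,36.779), returning to the start.

Shape 8 is a circle drawn with `<circle>`. Its stroke #000000 means engrave at S139, F4248. After flipping Y the toolpath is (118.585,89.020) → (110.381,103.230) → (93.973,103.230) → (85.769,89.020) → (93.973,74.810) → (110.381,74.810) → (118.585,89.020), returning to the start.

; Generated by LaserGRBL
G21
G90
G0 X126.047 Y28.652
M3 S139
G1 X139.752 Y47.493 F4248
G1 X161.022 Y50.963
G1 X171.755 Y42.388
M5
G0 X57.124 Y59.850
M3 S139
G1 X76.544 Y52.776 F4248
G1 X69.470 Y33.356
G1 X50.050 Y40.430
G1 X57.124 Y59.850
M5
G0 X66.160 Y96.732
M3 S139
G1 X74.219 Y56.956 F4248
G1 X82.471 Y30.792
G1 X90.915 Y18.239
M5
G0 X21.812 Y102.861
M3 S139
G1 X61.114 Y99.655 F4248
G1 X70.210 Y61.287
G1 X36.530 Y40.779
G1 X6.619 Y66.473
G1 X21.812 Y102.861
M5
G0 X10.244 Y55.461
M3 S139
G1 X146.355 Y67.760 F4248
M5
G0 X88.312 Y94.026
M3 S139
G1 X113.619 Y94.026 F4248
G1 X113.619 Y80.209
G1 X88.312 Y80.209
G1 X88.312 Y94.026
M5
G0 X107.539 Y36.779
M3 S139
G1 X62.707 Y12.047 F4248
G1 X37.975 Y56.879
G1 X82.807 Y81.611
G1 X107.539 Y36.779
M5
G0 X118.585 Y89.020
M3 S139
G1 X110.381 Y103.230 F4248
G1 X93.973 Y103.230
G1 X85.769 Y89.020
G1 X93.973 Y74.810
G1 X110.381 Y74.810
G1 X118.585 Y89.020
M5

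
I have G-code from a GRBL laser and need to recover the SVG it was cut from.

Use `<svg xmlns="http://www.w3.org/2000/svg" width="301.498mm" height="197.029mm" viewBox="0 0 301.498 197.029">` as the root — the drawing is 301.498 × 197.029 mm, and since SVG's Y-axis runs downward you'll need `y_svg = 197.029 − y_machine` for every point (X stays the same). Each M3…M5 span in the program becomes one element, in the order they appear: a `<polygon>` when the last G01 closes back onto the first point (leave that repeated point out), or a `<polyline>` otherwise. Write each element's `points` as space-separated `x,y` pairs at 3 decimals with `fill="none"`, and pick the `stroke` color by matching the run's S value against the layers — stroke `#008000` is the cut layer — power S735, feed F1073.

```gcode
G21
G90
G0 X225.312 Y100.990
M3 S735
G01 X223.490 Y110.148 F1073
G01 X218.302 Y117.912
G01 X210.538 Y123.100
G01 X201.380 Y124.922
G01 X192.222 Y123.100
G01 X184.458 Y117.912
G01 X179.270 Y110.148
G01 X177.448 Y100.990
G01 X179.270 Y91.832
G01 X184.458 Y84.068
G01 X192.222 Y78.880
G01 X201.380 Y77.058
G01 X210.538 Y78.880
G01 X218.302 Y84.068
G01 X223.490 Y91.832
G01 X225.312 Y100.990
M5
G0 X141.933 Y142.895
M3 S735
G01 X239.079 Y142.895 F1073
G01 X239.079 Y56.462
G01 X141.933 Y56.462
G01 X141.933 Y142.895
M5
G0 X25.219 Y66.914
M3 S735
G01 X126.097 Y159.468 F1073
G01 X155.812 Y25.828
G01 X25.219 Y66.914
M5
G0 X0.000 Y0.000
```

<svg xmlns="http://www.w3.org/2000/svg" width="301.498mm" height="197.029mm" viewBox="0 0 301.498 197.029">
  <polygon points="225.312,96.039 223.490,86.881 218.302,79.117 210.538,73.929 201.380,72.107 192.222,73.929 184.458,79.117 179.270,86.881 177.448,96.039 179.270,105.197 184.458,112.961 192.222,118.149 201.380,119.971 210.538,118.149 218.302,112.961 223.490,105.197" fill="none" stroke="#008000"/>
  <polygon points="141.933,54.134 239.079,54.134 239.079,140.567 141.933,140.567" fill="none" stroke="#008000"/>
  <polygon points="25.219,130.115 126.097,37.561 155.812,171.201" fill="none" stroke="#008000"/>
</svg>

y_svg = 197.029 − y_m. Every run uses S735, so all elements get stroke `#008000` (cut).

[1] closed run; points: 225.312,96.039 223.490,86.881 218.302,79.117 210.538,73.929 201.380,72.107 192.222,73.929 184.458,79.117 179.270,86.881 177.448,96.039 179.270,105.197 184.458,112.961 192.222,118.149 201.380,119.971 210.538,118.149 218.302,112.961 223.490,105.197

[2] closed run; points: 141.933,54.134 239.079,54.134 239.079,140.567 141.933,140.567

[3] closed run; points: 25.219,130.115 126.097,37.561 155.812,171.201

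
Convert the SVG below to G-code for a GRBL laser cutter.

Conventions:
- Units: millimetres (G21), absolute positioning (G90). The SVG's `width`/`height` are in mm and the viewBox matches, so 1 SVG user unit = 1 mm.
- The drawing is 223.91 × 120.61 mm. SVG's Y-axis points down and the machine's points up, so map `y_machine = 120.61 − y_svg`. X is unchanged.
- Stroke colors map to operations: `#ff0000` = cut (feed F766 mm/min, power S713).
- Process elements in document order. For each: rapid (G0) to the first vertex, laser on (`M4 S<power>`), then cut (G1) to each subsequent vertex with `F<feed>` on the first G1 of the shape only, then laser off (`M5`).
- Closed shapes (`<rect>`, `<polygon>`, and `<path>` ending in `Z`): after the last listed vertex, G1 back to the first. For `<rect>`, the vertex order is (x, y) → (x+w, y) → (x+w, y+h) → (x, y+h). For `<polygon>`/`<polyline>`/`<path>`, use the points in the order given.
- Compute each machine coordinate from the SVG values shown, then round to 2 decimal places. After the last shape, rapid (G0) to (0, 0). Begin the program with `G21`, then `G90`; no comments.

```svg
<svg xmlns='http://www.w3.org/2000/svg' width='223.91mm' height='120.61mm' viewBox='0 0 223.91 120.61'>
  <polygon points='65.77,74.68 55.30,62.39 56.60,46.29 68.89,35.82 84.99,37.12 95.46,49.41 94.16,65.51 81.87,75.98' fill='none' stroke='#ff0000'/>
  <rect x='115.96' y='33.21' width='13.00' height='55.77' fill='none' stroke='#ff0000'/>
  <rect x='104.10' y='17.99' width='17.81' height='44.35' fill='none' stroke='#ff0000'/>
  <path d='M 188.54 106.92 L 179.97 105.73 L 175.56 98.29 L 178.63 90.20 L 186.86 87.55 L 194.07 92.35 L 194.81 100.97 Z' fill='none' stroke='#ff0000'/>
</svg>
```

1 u = 1 mm; y_m = 120.61 − y.

[1] `<polygon>` regular polygon, #ff0000→cut S713 F766: (65.77,45.93) → (55.30,58.22) → (56.60,74.32) → (68.89,84.79) → (84.99,83.49) → (95.46,71.20) → (94.16,55.10) → (81.87,44.63) → (65.77,45.93) (closed)

[2] `<rect>` rectangle, #ff0000→cut S713 F766: (115.96,87.40) → (128.96,87.40) → (128.96,31.63) → (115.96,31.63) → (115.96,87.40) (closed)

[3] `<rect>` rectangle, #ff0000→cut S713 F766: (104.10,102.62) → (121.91,102.62) → (121.91,58.27) → (104.10,58.27) → (104.10,102.62) (closed)

[4] `<path>` regular polygon, #ff0000→cut S713 F766: (188.54,13.69) → (179.97,14.88) → (175.56,22.32) → (178.63,30.41) → (186.86,33.06) → (194.07,28.26) → (194.81,19.64) → (188.54,13.69) (closed)

G21
G90
G0 X65.77 Y45.93
M4 S713
G1 X55.30 Y58.22 F766
G1 X56.60 Y74.32
G1 X68.89 Y84.79
G1 X84.99 Y83.49
G1 X95.46 Y71.20
G1 X94.16 Y55.10
G1 X81.87 Y44.63
G1 X65.77 Y45.93
M5
G0 X115.96 Y87.40
M4 S713
G1 X128.96 Y87.40 F766
G1 X128.96 Y31.63
G1 X115.96 Y31.63
G1 X115.96 Y87.40
M5
G0 X104.10 Y102.62
M4 S713
G1 X121.91 Y102.62 F766
G1 X121.91 Y58.27
G1 X104.10 Y58.27
G1 X104.10 Y102.62
M5
G0 X188.54 Y13.69
M4 S713
G1 X179.97 Y14.88 F766
G1 X175.56 Y22.32
G1 X178.63 Y30.41
G1 X186.86 Y33.06
G1 X194.07 Y28.26
G1 X194.81 Y19.64
G1 X188.54 Y13.69
M5
G0 X0.00 Y0.00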